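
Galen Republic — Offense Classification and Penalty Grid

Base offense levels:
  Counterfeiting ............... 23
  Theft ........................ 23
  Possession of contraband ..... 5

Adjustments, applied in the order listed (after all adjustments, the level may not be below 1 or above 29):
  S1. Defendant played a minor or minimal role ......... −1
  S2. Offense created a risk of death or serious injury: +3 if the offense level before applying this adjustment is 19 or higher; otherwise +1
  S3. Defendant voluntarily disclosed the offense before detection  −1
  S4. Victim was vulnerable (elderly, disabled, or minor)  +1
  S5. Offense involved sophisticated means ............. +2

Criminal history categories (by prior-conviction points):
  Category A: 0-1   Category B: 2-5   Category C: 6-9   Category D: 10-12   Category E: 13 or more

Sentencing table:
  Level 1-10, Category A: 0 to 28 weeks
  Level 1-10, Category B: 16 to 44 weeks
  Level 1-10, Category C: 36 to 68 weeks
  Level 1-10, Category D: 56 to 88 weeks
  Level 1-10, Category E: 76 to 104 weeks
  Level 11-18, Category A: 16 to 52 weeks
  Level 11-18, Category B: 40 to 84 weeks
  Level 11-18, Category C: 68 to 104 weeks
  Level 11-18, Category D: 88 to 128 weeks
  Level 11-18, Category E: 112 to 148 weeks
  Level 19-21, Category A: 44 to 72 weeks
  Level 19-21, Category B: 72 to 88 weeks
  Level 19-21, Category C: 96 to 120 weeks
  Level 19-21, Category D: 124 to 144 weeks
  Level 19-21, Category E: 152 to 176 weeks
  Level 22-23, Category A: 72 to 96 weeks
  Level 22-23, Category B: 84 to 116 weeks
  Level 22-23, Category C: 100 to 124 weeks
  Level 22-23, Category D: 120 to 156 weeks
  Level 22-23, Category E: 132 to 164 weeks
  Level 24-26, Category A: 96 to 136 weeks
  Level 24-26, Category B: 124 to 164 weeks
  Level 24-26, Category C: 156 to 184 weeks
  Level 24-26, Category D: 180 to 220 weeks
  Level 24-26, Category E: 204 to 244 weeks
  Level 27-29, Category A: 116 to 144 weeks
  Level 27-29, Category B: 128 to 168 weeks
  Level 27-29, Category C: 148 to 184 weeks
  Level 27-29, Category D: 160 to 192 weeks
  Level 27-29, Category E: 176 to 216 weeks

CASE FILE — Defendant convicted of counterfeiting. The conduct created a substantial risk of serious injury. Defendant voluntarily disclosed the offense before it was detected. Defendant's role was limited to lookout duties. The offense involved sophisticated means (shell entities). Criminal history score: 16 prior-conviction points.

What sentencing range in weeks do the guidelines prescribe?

Base offense level for counterfeiting: 23.
S1 applies: 23 − 1 = 22.
S2 applies (level before this adjustment is 22 ≥ 19, so +3): 22 + 3 = 25.
S3 applies: 25 − 1 = 24.
S5 applies: 24 + 2 = 26.
Final offense level: 26.
Criminal history: 16 prior points → Category E (13+).
Level 26 falls in the 24-26 band.
Grid: Level 24-26 × Category E = 204-244 weeks.

204-244 weeks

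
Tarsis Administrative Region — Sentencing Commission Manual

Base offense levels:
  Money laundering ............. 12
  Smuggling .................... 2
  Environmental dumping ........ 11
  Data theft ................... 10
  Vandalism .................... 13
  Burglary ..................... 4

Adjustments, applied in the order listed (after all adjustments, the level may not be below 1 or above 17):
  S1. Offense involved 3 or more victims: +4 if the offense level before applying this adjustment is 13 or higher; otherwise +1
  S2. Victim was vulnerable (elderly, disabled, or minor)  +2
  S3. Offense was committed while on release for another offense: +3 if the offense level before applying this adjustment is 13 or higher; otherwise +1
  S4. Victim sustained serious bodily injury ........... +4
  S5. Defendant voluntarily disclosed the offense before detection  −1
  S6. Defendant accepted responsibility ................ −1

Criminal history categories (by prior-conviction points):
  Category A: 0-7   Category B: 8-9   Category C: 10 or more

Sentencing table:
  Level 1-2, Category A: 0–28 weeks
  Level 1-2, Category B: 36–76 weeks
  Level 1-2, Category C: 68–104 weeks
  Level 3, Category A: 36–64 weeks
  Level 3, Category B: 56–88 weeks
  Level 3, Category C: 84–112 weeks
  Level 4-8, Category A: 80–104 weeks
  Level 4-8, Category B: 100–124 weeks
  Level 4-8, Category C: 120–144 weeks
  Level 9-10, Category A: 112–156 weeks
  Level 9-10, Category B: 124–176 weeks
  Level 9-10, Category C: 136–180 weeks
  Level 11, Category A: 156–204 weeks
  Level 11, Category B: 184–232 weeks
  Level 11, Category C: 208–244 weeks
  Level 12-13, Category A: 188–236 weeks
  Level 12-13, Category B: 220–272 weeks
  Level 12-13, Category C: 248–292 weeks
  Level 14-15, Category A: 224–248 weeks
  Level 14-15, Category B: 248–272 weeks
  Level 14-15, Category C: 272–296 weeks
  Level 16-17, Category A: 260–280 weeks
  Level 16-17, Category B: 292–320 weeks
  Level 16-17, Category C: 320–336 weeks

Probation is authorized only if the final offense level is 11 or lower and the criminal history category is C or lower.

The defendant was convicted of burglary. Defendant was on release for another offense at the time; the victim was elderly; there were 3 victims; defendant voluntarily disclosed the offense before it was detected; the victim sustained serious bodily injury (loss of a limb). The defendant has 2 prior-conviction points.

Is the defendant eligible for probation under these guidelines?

Base offense level for burglary: 4.
S1 applies (level before this adjustment is 4 < 13, so +1): 4 + 1 = 5.
S2 applies: 5 + 2 = 7.
S3 applies (level before this adjustment is 7 < 13, so +1): 7 + 1 = 8.
S4 applies: 8 + 4 = 12.
S5 applies: 12 − 1 = 11.
Final offense level: 11.
Criminal history: 2 prior points → Category A (0-7).
Level 11 falls in the 11 band.
Grid: Level 11 × Category A = 156-204 weeks.
Probation check: level 11 ≤ 11 and category A ≤ C → eligible.

Yes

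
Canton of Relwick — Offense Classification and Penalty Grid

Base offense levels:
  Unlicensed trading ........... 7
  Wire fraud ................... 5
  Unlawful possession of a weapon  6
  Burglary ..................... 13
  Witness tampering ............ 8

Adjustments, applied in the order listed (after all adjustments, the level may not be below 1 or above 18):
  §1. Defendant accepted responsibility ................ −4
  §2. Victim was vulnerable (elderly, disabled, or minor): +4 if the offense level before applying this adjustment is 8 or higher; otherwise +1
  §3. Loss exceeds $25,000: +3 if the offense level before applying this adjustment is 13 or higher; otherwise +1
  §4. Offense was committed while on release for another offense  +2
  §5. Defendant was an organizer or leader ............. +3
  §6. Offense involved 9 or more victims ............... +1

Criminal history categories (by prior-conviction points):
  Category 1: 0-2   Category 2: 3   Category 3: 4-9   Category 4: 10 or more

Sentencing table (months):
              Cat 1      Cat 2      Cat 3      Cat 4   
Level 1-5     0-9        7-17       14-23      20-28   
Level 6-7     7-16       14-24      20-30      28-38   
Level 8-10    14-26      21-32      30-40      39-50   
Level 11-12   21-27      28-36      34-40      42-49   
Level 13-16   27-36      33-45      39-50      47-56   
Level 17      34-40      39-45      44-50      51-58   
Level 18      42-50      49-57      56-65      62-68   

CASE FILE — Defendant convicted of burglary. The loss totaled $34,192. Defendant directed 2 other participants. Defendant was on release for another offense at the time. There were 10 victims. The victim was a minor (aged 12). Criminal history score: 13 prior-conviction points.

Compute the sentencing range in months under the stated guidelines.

62-68 months

Base offense level for burglary: 13.
§2 applies (level before this adjustment is 13 ≥ 8, so +4): 13 + 4 = 17.
§3 applies (level before this adjustment is 17 ≥ 13, so +3): 17 + 3 = 20.
§4 applies: 20 + 2 = 22.
§5 applies: 22 + 3 = 25.
§6 applies: 25 + 1 = 26.
Level 26 exceeds the maximum of 18; capped at 18.
Final offense level: 18.
Criminal history: 13 prior points → Category 4 (10+).
Level 18 falls in the 18 band.
Grid: Level 18 × Category 4 = 62-68 months.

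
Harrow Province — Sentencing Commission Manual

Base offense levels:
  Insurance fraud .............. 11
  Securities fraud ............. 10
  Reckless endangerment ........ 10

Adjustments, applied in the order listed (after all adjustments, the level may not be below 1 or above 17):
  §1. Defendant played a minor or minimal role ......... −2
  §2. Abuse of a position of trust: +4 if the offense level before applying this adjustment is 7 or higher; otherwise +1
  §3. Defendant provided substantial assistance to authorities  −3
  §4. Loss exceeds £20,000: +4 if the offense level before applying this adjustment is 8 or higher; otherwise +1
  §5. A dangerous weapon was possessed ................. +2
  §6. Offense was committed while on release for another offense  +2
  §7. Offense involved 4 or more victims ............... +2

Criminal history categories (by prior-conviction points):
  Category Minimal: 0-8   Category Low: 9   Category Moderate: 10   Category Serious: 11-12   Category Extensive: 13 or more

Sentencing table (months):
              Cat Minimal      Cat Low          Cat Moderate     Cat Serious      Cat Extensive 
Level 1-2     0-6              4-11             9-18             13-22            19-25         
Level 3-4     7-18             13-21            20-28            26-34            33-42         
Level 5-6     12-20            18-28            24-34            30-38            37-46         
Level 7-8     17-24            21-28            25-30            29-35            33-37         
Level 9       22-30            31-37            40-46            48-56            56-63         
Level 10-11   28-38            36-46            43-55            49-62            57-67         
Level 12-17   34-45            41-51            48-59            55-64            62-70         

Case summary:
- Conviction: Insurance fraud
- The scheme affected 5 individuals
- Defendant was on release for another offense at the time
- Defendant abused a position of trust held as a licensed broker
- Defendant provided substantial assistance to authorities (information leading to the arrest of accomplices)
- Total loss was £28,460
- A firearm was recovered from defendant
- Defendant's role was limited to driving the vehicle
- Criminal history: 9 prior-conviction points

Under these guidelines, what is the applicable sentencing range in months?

Base offense level for insurance fraud: 11.
§1 applies: 11 − 2 = 9.
§2 applies (level before this adjustment is 9 ≥ 7, so +4): 9 + 4 = 13.
§3 applies: 13 − 3 = 10.
§4 applies (level before this adjustment is 10 ≥ 8, so +4): 10 + 4 = 14.
§5 applies: 14 + 2 = 16.
§6 applies: 16 + 2 = 18.
§7 applies: 18 + 2 = 20.
Level 20 exceeds the maximum of 17; capped at 17.
Final offense level: 17.
Criminal history: 9 prior points → Category Low (9).
Level 17 falls in the 12-17 band.
Grid: Level 12-17 × Category Low = 41-51 months.

41-51 months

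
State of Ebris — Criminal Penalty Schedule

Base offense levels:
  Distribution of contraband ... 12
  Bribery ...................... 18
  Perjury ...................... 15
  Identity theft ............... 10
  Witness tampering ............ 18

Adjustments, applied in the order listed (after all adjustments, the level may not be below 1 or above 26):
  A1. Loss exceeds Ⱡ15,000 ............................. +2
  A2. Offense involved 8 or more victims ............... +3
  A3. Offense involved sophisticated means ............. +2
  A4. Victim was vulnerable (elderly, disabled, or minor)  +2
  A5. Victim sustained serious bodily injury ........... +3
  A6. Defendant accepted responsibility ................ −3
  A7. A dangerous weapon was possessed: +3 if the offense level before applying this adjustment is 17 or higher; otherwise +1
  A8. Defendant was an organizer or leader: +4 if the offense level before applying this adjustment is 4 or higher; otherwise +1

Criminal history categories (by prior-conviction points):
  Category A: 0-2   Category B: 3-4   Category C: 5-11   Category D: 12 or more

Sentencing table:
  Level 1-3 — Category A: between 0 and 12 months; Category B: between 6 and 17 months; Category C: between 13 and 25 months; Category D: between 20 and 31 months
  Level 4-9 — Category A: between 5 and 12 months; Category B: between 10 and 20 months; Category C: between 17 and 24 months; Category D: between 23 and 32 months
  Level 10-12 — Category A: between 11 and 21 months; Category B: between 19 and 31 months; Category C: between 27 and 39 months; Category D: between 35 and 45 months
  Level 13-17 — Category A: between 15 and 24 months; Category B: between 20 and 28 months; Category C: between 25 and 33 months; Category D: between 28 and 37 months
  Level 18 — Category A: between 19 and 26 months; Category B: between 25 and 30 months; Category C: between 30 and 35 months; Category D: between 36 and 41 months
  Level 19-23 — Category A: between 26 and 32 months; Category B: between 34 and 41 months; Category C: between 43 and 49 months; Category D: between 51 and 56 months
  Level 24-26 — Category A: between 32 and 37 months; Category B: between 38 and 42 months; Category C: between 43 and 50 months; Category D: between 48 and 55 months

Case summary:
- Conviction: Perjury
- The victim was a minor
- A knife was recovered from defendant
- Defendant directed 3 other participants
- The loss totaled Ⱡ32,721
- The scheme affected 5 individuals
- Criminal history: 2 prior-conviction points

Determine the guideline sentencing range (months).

Base offense level for perjury: 15.
A1 applies: 15 + 2 = 17.
A3 does not apply.
A4 applies: 17 + 2 = 19.
A5 does not apply.
A7 applies (level before this adjustment is 19 ≥ 17, so +3): 19 + 3 = 22.
A8 applies (level before this adjustment is 22 ≥ 4, so +4): 22 + 4 = 26.
Final offense level: 26.
Criminal history: 2 prior points → Category A (0-2).
Level 26 falls in the 24-26 band.
Grid: Level 24-26 × Category A = 32-37 months.

32-37 months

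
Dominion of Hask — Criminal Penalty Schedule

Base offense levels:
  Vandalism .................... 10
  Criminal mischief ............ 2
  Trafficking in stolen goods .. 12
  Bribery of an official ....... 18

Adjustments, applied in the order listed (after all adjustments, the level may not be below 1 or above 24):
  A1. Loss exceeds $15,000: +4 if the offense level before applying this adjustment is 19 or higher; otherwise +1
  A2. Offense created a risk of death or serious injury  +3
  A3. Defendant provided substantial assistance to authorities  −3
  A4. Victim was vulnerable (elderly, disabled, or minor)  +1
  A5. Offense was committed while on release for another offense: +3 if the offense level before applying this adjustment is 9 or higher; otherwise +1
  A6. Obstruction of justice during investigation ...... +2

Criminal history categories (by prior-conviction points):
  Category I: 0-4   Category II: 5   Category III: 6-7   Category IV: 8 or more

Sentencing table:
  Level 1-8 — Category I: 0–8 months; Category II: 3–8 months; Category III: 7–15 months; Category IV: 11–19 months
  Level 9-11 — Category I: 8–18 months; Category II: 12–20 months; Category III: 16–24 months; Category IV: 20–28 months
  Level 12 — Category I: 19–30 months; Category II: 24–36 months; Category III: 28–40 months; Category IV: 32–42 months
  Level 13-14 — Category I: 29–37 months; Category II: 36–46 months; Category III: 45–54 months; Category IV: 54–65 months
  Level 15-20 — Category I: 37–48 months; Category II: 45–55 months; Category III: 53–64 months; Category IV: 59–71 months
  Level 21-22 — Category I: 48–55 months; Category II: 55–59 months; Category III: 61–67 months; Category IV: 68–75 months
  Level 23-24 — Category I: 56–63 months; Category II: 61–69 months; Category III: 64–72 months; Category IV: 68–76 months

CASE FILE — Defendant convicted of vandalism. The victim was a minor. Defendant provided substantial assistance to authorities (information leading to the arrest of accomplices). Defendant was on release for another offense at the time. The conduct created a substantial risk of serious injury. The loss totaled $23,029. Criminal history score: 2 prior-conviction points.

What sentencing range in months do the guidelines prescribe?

37-48 months

Base offense level for vandalism: 10.
A1 applies (level before this adjustment is 10 < 19, so +1): 10 + 1 = 11.
A2 applies: 11 + 3 = 14.
A3 applies: 14 − 3 = 11.
A4 applies: 11 + 1 = 12.
A5 applies (level before this adjustment is 12 ≥ 9, so +3): 12 + 3 = 15.
A6 does not apply.
Final offense level: 15.
Criminal history: 2 prior points → Category I (0-4).
Level 15 falls in the 15-20 band.
Grid: Level 15-20 × Category I = 37-48 months.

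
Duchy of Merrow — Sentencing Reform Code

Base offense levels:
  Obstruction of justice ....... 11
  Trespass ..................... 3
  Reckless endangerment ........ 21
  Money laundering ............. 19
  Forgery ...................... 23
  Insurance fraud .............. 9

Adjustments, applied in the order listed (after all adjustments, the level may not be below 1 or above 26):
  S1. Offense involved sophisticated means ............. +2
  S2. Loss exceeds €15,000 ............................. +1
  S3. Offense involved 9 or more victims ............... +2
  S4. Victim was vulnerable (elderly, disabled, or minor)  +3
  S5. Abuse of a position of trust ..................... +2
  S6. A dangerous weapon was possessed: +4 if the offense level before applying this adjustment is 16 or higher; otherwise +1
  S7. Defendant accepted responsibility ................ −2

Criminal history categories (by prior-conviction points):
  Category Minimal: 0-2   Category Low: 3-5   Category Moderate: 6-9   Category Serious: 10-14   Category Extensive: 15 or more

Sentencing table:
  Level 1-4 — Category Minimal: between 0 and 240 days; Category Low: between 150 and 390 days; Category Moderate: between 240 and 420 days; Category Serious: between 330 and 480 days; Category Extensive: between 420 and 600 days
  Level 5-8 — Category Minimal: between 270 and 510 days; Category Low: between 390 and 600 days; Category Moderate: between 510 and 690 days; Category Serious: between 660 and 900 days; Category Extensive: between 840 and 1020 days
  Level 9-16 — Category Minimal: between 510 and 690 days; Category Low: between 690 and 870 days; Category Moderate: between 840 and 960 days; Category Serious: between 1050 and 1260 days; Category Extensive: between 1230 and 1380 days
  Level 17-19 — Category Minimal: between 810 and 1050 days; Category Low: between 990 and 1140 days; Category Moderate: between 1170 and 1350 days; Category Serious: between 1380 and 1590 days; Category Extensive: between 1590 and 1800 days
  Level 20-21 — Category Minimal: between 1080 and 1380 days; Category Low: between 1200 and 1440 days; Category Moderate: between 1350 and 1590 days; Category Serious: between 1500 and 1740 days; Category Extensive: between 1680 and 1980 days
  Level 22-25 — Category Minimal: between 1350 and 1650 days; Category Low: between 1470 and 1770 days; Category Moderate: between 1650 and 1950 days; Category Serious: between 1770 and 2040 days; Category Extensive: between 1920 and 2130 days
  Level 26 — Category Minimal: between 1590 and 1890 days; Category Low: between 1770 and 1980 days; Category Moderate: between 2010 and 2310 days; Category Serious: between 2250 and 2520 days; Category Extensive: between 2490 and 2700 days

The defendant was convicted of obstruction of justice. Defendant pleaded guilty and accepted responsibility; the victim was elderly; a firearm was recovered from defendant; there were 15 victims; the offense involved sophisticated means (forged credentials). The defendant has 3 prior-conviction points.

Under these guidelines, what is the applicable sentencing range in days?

1200-1440 days

Base offense level for obstruction of justice: 11.
S1 applies: 11 + 2 = 13.
S3 applies: 13 + 2 = 15.
S4 applies: 15 + 3 = 18.
S5 does not apply.
S6 applies (level before this adjustment is 18 ≥ 16, so +4): 18 + 4 = 22.
S7 applies: 22 − 2 = 20.
Final offense level: 20.
Criminal history: 3 prior points → Category Low (3-5).
Level 20 falls in the 20-21 band.
Grid: Level 20-21 × Category Low = 1200-1440 days.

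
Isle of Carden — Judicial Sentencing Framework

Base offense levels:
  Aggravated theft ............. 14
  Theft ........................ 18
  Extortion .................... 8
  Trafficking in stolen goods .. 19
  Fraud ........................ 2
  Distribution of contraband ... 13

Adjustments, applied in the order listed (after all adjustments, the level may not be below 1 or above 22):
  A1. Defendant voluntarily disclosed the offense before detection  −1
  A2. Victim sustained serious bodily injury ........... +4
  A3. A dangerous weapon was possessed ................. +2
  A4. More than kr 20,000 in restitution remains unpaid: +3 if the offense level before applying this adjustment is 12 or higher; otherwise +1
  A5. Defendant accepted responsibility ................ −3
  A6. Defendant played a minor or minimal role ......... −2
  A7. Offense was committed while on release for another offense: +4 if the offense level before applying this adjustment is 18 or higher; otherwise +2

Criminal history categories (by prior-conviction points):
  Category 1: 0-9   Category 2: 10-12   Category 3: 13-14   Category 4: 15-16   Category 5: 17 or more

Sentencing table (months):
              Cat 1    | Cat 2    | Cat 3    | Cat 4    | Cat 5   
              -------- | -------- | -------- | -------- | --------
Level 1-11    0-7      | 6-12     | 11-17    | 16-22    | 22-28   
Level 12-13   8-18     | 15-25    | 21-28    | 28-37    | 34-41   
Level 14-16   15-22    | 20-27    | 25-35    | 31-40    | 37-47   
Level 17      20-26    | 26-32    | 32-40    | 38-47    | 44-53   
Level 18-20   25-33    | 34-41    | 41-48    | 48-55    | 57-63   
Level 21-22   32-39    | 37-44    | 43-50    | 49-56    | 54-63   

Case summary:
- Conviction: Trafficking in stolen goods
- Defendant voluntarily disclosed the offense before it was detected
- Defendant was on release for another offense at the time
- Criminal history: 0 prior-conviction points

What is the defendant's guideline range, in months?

32-39 months

Base offense level for trafficking in stolen goods: 19.
A1 applies: 19 − 1 = 18.
A2 does not apply.
A3 does not apply.
A4 does not apply.
A5 does not apply.
A7 applies (level before this adjustment is 18 ≥ 18, so +4): 18 + 4 = 22.
Final offense level: 22.
Criminal history: 0 prior points → Category 1 (0-9).
Level 22 falls in the 21-22 band.
Grid: Level 21-22 × Category 1 = 32-39 months.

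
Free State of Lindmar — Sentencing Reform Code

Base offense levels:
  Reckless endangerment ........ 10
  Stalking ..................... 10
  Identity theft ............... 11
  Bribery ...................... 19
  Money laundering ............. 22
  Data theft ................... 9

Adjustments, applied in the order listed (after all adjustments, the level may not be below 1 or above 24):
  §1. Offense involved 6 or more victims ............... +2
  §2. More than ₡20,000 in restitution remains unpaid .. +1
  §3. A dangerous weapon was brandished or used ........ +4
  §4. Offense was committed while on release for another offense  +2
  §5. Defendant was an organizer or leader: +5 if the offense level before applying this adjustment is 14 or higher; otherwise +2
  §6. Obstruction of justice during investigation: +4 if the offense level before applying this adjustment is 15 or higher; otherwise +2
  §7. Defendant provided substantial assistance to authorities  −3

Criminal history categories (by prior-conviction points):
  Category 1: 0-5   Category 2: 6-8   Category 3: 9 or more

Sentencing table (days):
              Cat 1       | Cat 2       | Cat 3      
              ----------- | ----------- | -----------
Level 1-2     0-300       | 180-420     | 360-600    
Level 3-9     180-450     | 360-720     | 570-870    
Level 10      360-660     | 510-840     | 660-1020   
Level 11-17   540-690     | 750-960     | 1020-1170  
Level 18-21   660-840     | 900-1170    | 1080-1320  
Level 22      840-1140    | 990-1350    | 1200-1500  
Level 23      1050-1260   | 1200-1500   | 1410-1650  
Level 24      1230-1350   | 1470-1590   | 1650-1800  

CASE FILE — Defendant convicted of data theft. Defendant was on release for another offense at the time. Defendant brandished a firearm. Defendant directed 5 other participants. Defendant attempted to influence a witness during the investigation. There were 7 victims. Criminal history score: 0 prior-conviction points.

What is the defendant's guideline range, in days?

1230-1350 days

Base offense level for data theft: 9.
§1 applies: 9 + 2 = 11.
§3 applies: 11 + 4 = 15.
§4 applies: 15 + 2 = 17.
§5 applies (level before this adjustment is 17 ≥ 14, so +5): 17 + 5 = 22.
§6 applies (level before this adjustment is 22 ≥ 15, so +4): 22 + 4 = 26.
Level 26 exceeds the maximum of 24; capped at 24.
Final offense level: 24.
Criminal history: 0 prior points → Category 1 (0-5).
Level 24 falls in the 24 band.
Grid: Level 24 × Category 1 = 1230-1350 days.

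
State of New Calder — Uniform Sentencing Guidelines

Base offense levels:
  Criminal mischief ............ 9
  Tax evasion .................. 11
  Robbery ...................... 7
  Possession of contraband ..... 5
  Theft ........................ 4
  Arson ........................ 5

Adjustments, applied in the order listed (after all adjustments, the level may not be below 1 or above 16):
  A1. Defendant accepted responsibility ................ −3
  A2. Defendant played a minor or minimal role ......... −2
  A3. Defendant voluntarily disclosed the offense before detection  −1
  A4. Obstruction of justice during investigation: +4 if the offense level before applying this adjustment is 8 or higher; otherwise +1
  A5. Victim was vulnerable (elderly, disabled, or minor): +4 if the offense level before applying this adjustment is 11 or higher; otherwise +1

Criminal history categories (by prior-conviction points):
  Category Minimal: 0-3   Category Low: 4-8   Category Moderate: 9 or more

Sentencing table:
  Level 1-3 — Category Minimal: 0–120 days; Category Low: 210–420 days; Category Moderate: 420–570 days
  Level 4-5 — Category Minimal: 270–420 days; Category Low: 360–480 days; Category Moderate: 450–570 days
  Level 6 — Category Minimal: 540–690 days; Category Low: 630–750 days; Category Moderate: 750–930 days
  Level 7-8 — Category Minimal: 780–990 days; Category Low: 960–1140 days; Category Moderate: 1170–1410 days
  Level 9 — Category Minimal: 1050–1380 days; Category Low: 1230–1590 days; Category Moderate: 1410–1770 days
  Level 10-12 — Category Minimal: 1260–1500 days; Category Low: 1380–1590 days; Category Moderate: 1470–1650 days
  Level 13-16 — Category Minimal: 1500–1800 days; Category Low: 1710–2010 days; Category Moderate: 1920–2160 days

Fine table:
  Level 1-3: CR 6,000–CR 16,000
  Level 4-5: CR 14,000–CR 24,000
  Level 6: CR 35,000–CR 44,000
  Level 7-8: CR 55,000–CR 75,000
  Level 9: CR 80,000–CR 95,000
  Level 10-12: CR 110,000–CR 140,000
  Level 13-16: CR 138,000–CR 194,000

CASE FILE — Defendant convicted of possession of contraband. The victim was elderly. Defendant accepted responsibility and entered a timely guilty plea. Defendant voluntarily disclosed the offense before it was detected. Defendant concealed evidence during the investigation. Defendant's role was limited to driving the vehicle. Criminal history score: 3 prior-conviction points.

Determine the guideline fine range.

CR 6,000–CR 16,000

Base offense level for possession of contraband: 5.
A1 applies: 5 − 3 = 2.
A2 applies: 2 − 2 = 0.
A3 applies: 0 − 1 = -1.
A4 applies (level before this adjustment is -1 < 8, so +1): -1 + 1 = 0.
A5 applies (level before this adjustment is 0 < 11, so +1): 0 + 1 = 1.
Final offense level: 1.
Level 1 falls in the 1-3 band.
Fine table: Level 1-3 → CR 6,000–CR 16,000.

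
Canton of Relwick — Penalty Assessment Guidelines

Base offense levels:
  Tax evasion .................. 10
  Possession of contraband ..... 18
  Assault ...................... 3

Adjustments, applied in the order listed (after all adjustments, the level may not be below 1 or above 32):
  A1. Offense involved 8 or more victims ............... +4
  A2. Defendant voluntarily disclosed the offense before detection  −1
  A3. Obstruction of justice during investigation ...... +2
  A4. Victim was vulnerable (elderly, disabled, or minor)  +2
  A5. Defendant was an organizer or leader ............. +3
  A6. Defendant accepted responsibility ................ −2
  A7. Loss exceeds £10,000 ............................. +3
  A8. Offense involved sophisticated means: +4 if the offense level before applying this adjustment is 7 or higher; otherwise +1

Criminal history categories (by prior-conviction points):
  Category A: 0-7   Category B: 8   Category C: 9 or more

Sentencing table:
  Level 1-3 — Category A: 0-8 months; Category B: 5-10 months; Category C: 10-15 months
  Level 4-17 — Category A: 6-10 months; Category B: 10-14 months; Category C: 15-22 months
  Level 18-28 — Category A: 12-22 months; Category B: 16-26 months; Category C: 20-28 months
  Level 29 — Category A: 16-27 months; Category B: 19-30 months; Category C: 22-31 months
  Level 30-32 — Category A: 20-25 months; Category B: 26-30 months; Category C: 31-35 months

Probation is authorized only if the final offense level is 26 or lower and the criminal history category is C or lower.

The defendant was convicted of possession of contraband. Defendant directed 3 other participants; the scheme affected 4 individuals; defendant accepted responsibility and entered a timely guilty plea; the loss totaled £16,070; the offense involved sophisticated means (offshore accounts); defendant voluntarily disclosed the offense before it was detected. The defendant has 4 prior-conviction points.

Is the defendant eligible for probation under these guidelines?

Base offense level for possession of contraband: 18.
A1 does not apply.
A2 applies: 18 − 1 = 17.
A4 does not apply.
A5 applies: 17 + 3 = 20.
A6 applies: 20 − 2 = 18.
A7 applies: 18 + 3 = 21.
A8 applies (level before this adjustment is 21 ≥ 7, so +4): 21 + 4 = 25.
Final offense level: 25.
Criminal history: 4 prior points → Category A (0-7).
Level 25 falls in the 18-28 band.
Grid: Level 18-28 × Category A = 12-22 months.
Probation check: level 25 ≤ 26 and category A ≤ C → eligible.

Yes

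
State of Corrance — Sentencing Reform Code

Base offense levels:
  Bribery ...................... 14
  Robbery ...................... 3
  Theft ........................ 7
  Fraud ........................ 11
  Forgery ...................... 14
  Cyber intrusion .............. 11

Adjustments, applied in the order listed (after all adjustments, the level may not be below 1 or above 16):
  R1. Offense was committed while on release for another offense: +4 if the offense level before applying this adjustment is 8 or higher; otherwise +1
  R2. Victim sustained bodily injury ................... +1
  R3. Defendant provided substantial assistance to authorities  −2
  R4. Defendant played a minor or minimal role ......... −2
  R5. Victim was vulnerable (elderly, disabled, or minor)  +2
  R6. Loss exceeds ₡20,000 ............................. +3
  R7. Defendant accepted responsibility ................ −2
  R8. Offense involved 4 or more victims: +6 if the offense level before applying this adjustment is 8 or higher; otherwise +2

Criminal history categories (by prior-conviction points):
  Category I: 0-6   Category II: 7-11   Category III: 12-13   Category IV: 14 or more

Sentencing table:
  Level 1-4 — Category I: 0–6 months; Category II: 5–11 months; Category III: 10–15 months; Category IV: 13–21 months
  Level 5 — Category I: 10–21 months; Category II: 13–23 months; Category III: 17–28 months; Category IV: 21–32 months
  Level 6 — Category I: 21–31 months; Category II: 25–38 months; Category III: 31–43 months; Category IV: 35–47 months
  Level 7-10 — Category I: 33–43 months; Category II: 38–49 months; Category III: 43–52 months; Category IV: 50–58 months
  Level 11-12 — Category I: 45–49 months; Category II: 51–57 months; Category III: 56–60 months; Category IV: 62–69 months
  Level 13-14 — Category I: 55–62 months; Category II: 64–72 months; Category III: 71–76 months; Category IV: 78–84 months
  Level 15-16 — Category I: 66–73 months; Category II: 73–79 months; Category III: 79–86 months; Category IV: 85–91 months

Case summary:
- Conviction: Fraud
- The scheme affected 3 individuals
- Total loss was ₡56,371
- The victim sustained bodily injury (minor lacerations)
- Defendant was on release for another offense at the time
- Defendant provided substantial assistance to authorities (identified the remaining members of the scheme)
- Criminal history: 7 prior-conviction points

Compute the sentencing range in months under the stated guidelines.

73-79 months

Base offense level for fraud: 11.
R1 applies (level before this adjustment is 11 ≥ 8, so +4): 11 + 4 = 15.
R2 applies: 15 + 1 = 16.
R3 applies: 16 − 2 = 14.
R4 does not apply.
R5 does not apply.
R6 applies: 14 + 3 = 17.
R7 does not apply.
Level 17 exceeds the maximum of 16; capped at 16.
Final offense level: 16.
Criminal history: 7 prior points → Category II (7-11).
Level 16 falls in the 15-16 band.
Grid: Level 15-16 × Category II = 73-79 months.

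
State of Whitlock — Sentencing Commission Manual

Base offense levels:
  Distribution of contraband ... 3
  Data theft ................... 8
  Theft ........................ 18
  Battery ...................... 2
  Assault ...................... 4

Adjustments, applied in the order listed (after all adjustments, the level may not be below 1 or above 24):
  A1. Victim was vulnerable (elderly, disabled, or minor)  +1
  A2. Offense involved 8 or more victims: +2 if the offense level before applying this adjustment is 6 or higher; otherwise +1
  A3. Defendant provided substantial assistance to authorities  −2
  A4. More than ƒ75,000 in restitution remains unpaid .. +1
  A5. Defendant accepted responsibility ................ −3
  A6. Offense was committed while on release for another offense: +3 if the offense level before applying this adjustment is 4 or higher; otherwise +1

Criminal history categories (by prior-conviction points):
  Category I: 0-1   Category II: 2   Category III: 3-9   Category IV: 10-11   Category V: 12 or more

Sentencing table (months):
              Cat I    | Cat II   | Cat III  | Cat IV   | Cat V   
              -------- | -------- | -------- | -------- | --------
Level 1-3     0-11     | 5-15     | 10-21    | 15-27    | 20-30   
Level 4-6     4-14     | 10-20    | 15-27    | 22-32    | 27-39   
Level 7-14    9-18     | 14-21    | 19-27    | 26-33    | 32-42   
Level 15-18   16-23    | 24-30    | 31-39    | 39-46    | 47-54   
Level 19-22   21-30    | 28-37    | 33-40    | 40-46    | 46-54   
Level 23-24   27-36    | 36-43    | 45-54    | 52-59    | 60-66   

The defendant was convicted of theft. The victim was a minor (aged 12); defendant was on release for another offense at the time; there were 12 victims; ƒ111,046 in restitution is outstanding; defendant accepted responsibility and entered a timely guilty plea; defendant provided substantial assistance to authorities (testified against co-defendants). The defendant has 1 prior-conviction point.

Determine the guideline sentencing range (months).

Base offense level for theft: 18.
A1 applies: 18 + 1 = 19.
A2 applies (level before this adjustment is 19 ≥ 6, so +2): 19 + 2 = 21.
A3 applies: 21 − 2 = 19.
A4 applies: 19 + 1 = 20.
A5 applies: 20 − 3 = 17.
A6 applies (level before this adjustment is 17 ≥ 4, so +3): 17 + 3 = 20.
Final offense level: 20.
Criminal history: 1 prior point → Category I (0-1).
Level 20 falls in the 19-22 band.
Grid: Level 19-22 × Category I = 21-30 months.

21-30 months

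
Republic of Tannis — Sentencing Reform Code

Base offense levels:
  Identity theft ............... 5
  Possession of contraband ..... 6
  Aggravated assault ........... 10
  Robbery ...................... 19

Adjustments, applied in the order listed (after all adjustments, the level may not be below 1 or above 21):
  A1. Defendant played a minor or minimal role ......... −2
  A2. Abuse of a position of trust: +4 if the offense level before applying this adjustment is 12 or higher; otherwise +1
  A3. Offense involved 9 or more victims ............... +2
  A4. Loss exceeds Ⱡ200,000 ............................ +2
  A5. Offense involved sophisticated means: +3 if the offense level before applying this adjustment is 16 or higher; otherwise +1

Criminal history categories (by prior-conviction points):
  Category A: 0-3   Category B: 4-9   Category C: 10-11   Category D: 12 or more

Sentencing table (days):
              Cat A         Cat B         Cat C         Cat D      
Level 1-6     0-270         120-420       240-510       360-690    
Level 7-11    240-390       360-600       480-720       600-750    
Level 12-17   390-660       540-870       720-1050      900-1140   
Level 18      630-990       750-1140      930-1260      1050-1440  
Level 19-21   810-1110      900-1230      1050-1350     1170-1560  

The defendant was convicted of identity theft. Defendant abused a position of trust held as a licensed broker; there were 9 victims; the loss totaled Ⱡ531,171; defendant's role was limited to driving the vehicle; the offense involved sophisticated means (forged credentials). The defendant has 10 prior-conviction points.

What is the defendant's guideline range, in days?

Base offense level for identity theft: 5.
A1 applies: 5 − 2 = 3.
A2 applies (level before this adjustment is 3 < 12, so +1): 3 + 1 = 4.
A3 applies: 4 + 2 = 6.
A4 applies: 6 + 2 = 8.
A5 applies (level before this adjustment is 8 < 16, so +1): 8 + 1 = 9.
Final offense level: 9.
Criminal history: 10 prior points → Category C (10-11).
Level 9 falls in the 7-11 band.
Grid: Level 7-11 × Category C = 480-720 days.

480-720 days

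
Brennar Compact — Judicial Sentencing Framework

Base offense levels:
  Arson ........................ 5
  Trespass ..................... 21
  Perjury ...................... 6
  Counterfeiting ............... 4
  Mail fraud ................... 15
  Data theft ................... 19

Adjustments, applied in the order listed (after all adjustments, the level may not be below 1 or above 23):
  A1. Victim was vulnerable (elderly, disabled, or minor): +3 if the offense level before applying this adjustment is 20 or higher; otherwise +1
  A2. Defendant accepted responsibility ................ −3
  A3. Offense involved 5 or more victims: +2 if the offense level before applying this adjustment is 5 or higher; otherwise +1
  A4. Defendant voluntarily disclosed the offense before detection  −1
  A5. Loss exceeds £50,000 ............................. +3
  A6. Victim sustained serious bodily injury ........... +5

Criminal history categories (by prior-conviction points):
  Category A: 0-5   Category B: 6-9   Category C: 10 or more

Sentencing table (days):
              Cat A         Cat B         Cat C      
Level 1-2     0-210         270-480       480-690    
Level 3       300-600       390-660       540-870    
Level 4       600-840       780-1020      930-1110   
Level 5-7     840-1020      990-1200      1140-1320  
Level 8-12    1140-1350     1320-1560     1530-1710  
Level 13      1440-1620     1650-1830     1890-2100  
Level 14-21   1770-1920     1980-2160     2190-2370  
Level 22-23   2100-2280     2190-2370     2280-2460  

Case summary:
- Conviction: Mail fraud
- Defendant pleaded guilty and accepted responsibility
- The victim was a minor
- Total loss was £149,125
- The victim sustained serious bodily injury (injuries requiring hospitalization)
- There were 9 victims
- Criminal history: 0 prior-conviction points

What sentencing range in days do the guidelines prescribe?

2100-2280 days

Base offense level for mail fraud: 15.
A1 applies (level before this adjustment is 15 < 20, so +1): 15 + 1 = 16.
A2 applies: 16 − 3 = 13.
A3 applies (level before this adjustment is 13 ≥ 5, so +2): 13 + 2 = 15.
A4 does not apply.
A5 applies: 15 + 3 = 18.
A6 applies: 18 + 5 = 23.
Final offense level: 23.
Criminal history: 0 prior points → Category A (0-5).
Level 23 falls in the 22-23 band.
Grid: Level 22-23 × Category A = 2100-2280 days.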